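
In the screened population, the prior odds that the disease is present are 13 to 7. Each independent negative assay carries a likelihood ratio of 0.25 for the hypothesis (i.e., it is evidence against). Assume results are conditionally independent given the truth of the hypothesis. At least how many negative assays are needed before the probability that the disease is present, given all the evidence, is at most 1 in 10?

Prior odds = 13/7.
Likelihood ratio per negative assay = 0.25.
Target posterior odds = 0.1/0.9 = 1/9.
Require 0.25ⁿ ≤ 1/9 ÷ (13/7) = 7/117.
0.25² = 0.0625 is still above 7/117 but 0.25³ = 0.015625 is at or below it, so n = 3.

3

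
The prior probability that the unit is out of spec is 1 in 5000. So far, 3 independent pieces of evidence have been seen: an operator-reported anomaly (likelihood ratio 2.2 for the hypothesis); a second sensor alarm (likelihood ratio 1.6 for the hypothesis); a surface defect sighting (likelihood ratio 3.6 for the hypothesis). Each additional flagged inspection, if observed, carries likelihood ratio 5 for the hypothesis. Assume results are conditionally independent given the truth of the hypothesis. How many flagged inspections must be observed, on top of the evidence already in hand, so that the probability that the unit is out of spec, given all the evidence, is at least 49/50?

7

Prior odds = 0.0002/0.9998 = 1/4999.
Combined Bayes factor of the evidence already in hand = 2.2 × 1.6 × 3.6 = 12.672.
Odds after that evidence = (1/4999) × 12.672 = 1584/624875.
Target odds = 0.98/0.02 = 49.
Need 5ⁿ ≥ 49 ÷ (1584/624875) = 30618875/1584.
5⁶ = 15625 falls short of 30618875/1584 but 5⁷ = 78125 reaches it, so n = 7.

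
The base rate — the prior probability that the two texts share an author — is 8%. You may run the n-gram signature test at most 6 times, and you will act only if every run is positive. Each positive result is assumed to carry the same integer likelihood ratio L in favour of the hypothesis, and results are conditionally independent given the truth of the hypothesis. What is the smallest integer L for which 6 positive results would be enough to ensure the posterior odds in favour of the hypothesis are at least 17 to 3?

Prior odds = 0.08/0.92 = 2/23.
Target odds = 17/3.
Need L⁶ ≥ 17/3 ÷ (2/23) = 391/6.
2⁶ = 64 < 391/6 ≤ 729 = 3⁶, so L = 3.

3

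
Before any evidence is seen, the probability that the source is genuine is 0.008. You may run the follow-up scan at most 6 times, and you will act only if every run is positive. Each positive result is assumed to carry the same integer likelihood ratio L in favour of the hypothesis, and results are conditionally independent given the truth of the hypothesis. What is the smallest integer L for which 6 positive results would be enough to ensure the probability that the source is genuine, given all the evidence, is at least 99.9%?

Prior odds = 0.008/0.992 = 1/124.
Target odds = 0.999/0.001 = 999.
Need L⁶ ≥ 999 ÷ (1/124) = 123876.
7⁶ = 117649 < 123876 ≤ 262144 = 8⁶, so L = 8.

8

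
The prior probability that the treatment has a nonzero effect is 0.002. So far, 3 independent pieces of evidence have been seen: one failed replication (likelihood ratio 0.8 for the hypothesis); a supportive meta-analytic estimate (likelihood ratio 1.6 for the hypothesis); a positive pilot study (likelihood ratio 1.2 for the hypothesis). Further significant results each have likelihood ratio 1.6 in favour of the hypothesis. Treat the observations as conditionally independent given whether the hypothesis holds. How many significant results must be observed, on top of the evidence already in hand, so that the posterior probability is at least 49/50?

21

Prior odds = 0.002/0.998 = 1/499.
Combined Bayes factor of the evidence already in hand = 0.8 × 1.6 × 1.2 = 1.536.
Odds after that evidence = (1/499) × 1.536 = 192/62375.
Target odds = 0.98/0.02 = 49.
Need 1.6ⁿ ≥ 49 ÷ (192/62375) = 3056375/192.
1.6²⁰ ≈12089.3 falls short of 3056375/192 but 1.6²¹ ≈19342.8 reaches it, so n = 21.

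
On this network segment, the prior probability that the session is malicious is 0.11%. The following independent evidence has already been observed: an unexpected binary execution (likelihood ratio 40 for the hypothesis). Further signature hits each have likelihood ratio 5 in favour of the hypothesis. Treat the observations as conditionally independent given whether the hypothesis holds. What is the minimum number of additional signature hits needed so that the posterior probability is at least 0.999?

Prior odds = 0.0011/0.9989 = 11/9989.
Bayes factor of the evidence already in hand = 40.
Odds after that evidence = (11/9989) × 40 = 440/9989.
Target odds = 0.999/0.001 = 999.
Need 5ⁿ ≥ 999 ÷ (440/9989) = 9979011/440.
5⁶ = 15625 falls short of 9979011/440 but 5⁷ = 78125 reaches it, so n = 7.

7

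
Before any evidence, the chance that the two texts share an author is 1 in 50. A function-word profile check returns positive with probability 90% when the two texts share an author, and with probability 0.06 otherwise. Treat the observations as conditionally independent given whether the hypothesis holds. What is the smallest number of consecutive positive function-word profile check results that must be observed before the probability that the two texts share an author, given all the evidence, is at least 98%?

3

Prior odds: 0.02 ÷ 0.98 = 1/49.
Likelihood ratio of a positive result = 0.9/0.06 = 15.
Target odds: 0.98 ÷ 0.02 = 49.
Need (1/49) × 15ⁿ ≥ 49, i.e. 15ⁿ ≥ 2401.
15² = 225 falls short of 2401 but 15³ = 3375 reaches it, so n = 3.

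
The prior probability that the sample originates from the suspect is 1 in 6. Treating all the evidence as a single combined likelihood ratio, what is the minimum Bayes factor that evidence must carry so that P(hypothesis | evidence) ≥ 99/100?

495

Prior odds = (1/6)/(5/6) = 0.2.
Target odds = 0.99/0.01 = 99.
Required Bayes factor = 99 ÷ 0.2 = 495.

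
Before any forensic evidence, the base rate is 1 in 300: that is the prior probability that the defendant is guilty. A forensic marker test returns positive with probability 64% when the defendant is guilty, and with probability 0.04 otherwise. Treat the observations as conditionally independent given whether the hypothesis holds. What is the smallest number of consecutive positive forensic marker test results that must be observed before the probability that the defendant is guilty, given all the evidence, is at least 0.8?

Prior odds: (1/300) ÷ (299/300) = 1/299.
Likelihood ratio of a positive result = 0.64/0.04 = 16.
Target posterior odds = 0.8/0.2 = 4.
Need (1/299) × 16ⁿ ≥ 4, i.e. 16ⁿ ≥ 1196.
16² = 256 falls short of 1196 but 16³ = 4096 reaches it, so n = 3.

3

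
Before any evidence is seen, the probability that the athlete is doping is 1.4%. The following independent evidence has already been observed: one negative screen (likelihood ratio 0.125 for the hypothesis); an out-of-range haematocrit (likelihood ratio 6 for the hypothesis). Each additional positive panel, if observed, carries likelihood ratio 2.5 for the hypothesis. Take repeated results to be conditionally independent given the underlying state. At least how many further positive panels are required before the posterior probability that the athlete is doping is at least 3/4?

7

Prior odds = 0.014/0.986 = 7/493.
Combined Bayes factor of the evidence already in hand = 0.125 × 6 = 0.75.
Odds after that evidence = (7/493) × 0.75 = 21/1972.
Target odds = 0.75/0.25 = 3.
Need 2.5ⁿ ≥ 3 ÷ (21/1972) = 1972/7.
2.5⁶ = 244.140625 falls short of 1972/7 but 2.5⁷ = 610.3515625 reaches it, so n = 7.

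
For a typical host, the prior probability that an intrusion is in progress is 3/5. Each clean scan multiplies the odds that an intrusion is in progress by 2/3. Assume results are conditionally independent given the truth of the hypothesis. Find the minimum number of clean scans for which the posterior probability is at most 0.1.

7

Prior odds = 0.6/0.4 = 1.5.
Likelihood ratio per clean scan = 2/3.
Target posterior odds = 0.1/0.9 = 1/9.
Require (2/3)ⁿ ≤ 1/9 ÷ 1.5 = 2/27.
(2/3)⁶ = 64/729 is still above 2/27 but (2/3)⁷ = 128/2187 is at or below it, so n = 7.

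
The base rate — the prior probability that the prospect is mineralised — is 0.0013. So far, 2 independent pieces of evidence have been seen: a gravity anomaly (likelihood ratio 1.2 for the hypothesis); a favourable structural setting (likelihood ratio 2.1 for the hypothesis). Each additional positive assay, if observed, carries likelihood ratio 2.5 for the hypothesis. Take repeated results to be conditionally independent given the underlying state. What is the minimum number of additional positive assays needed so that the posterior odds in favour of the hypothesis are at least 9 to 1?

Prior odds = 0.0013/0.9987 = 13/9987.
Combined Bayes factor of the evidence already in hand = 1.2 × 2.1 = 2.52.
Odds after that evidence = (13/9987) × 2.52 = 273/83225.
Target odds = 9.
Need 2.5ⁿ ≥ 9 ÷ (273/83225) = 249675/91.
2.5⁸ = 390625/256 falls short of 249675/91 but 2.5⁹ = 1953125/512 reaches it, so n = 9.

9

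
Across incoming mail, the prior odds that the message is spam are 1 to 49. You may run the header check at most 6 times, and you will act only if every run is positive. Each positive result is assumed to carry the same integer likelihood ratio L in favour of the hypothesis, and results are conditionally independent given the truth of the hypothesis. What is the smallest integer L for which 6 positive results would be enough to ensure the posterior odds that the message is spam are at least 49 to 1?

4

Prior odds = 1/49.
Target odds = 49.
Need L⁶ ≥ 49 ÷ (1/49) = 2401.
3⁶ = 729 < 2401 ≤ 4096 = 4⁶, so L = 4.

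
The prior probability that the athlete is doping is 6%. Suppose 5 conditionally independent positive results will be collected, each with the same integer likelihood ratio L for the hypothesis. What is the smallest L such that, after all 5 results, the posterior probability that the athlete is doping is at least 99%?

5

Prior odds = 0.06/0.94 = 3/47.
Target odds = 0.99/0.01 = 99.
Need L⁵ ≥ 99 ÷ (3/47) = 1551.
4⁵ = 1024 < 1551 ≤ 3125 = 5⁵, so L = 5.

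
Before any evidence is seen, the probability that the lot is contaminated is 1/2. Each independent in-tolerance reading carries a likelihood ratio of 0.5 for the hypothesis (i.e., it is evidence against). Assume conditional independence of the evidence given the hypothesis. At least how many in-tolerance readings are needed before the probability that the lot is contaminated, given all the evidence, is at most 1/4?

2

Prior odds: 0.5 ÷ 0.5 = 1.
Likelihood ratio per in-tolerance reading = 0.5.
Target odds: 0.25 ÷ 0.75 = 1/3.
Require 0.5ⁿ ≤ 1/3 ÷ 1 = 1/3.
0.5¹ = 0.5 is still above 1/3 but 0.5² = 0.25 is at or below it, so n = 2.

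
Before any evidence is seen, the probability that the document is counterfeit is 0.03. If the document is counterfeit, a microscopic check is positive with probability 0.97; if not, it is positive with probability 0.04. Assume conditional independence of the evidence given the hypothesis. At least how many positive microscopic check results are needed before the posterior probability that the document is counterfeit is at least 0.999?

4

Prior odds: 0.03 ÷ 0.97 = 3/97.
Likelihood ratio of a positive = 0.97/0.04 = 24.25.
Target posterior odds = 0.999/0.001 = 999.
Require 24.25ⁿ ≥ 999 ÷ (3/97) = 32301.
24.25³ = 912673/64 falls short of 32301 but 24.25⁴ = 88529281/256 reaches it, so n = 4.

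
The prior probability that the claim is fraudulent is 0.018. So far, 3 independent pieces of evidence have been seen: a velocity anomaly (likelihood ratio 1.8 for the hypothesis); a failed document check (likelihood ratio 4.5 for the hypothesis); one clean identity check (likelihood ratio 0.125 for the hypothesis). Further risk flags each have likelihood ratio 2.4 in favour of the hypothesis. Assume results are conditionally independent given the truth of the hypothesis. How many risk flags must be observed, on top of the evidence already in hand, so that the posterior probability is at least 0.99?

Prior odds = 0.018/0.982 = 9/491.
Combined Bayes factor of the evidence already in hand = 1.8 × 4.5 × 0.125 = 1.0125.
Odds after that evidence = (9/491) × 1.0125 = 729/39280.
Target odds = 0.99/0.01 = 99.
Need 2.4ⁿ ≥ 99 ÷ (729/39280) = 432080/81.
2.4⁹ ≈2641.81 falls short of 432080/81 but 2.4¹⁰ ≈6340.34 reaches it, so n = 10.

10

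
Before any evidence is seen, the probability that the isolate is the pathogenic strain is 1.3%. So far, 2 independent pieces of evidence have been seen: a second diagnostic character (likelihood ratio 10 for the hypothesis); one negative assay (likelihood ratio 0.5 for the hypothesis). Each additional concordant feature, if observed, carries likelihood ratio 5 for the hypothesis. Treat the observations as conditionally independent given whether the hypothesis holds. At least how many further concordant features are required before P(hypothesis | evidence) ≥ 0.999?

6

Prior odds = 0.013/0.987 = 13/987.
Combined Bayes factor of the evidence already in hand = 10 × 0.5 = 5.
Odds after that evidence = (13/987) × 5 = 65/987.
Target odds = 0.999/0.001 = 999.
Need 5ⁿ ≥ 999 ÷ (65/987) = 986013/65.
5⁵ = 3125 falls short of 986013/65 but 5⁶ = 15625 reaches it, so n = 6.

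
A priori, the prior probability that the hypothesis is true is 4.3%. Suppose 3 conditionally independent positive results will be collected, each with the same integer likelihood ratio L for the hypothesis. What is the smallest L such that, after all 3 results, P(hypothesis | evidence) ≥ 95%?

8

Prior odds = 0.043/0.957 = 43/957.
Target odds = 0.95/0.05 = 19.
Need L³ ≥ 19 ÷ (43/957) = 18183/43.
7³ = 343 < 18183/43 ≤ 512 = 8³, so L = 8.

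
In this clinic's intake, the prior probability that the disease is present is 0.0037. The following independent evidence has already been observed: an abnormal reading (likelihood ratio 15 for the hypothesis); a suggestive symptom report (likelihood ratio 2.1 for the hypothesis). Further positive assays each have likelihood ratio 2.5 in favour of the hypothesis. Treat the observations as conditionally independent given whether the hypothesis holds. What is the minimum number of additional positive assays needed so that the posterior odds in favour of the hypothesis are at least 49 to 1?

7

Prior odds = 0.0037/0.9963 = 37/9963.
Combined Bayes factor of the evidence already in hand = 15 × 2.1 = 31.5.
Odds after that evidence = (37/9963) × 31.5 = 259/2214.
Target odds = 49.
Need 2.5ⁿ ≥ 49 ÷ (259/2214) = 15498/37.
2.5⁶ = 244.140625 falls short of 15498/37 but 2.5⁷ = 610.3515625 reaches it, so n = 7.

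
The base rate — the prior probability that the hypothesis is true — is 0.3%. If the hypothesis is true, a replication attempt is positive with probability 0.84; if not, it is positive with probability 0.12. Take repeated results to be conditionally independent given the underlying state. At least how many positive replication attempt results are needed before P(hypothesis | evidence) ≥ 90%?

5

Prior odds = 0.003/0.997 = 3/997.
Likelihood ratio of a positive = 0.84/0.12 = 7.
Target odds: 0.9 ÷ 0.1 = 9.
Require 7ⁿ ≥ 9 ÷ (3/997) = 2991.
7⁴ = 2401 falls short of 2991 but 7⁵ = 16807 reaches it, so n = 5.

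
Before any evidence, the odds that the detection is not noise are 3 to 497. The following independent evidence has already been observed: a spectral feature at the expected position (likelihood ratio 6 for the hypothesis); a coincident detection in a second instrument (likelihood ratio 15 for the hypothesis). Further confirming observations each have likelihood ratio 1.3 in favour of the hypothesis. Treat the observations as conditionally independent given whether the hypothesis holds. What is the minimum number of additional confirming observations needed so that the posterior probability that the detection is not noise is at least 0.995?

23

Prior odds = 3/497.
Combined Bayes factor of the evidence already in hand = 6 × 15 = 90.
Odds after that evidence = (3/497) × 90 = 270/497.
Target odds = 0.995/0.005 = 199.
Need 1.3ⁿ ≥ 199 ÷ (270/497) = 98903/270.
1.3²² ≈321.184 falls short of 98903/270 but 1.3²³ ≈417.539 reaches it, so n = 23.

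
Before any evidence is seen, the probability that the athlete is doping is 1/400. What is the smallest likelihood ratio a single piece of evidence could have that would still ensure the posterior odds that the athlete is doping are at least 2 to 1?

798

Prior odds = 0.0025/0.9975 = 1/399.
Target odds = 2.
Required Bayes factor = 2 ÷ (1/399) = 798.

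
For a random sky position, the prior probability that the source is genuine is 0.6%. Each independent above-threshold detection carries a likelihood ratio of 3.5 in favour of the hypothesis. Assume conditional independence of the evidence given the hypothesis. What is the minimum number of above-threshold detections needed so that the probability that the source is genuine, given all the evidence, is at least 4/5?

Prior odds = 0.006/0.994 = 3/497.
Likelihood ratio per above-threshold detection = 3.5.
Target posterior odds = 0.8/0.2 = 4.
Need (3/497) × 3.5ⁿ ≥ 4, i.e. 3.5ⁿ ≥ 1988/3.
3.5⁵ = 525.21875 falls short of 1988/3 but 3.5⁶ = 1838.265625 reaches it, so n = 6.

6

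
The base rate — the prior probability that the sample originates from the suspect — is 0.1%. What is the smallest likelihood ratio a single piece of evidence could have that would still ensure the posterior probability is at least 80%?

3996

Prior odds = 0.001/0.999 = 1/999.
Target odds = 0.8/0.2 = 4.
Required Bayes factor = 4 ÷ (1/999) = 3996.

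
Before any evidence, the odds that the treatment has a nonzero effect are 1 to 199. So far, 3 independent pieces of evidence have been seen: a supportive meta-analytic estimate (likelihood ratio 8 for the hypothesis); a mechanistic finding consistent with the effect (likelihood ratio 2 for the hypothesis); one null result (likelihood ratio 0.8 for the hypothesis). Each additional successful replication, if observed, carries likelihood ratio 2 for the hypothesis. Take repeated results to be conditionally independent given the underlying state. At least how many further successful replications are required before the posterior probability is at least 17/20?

Prior odds = 1/199.
Combined Bayes factor of the evidence already in hand = 8 × 2 × 0.8 = 12.8.
Odds after that evidence = (1/199) × 12.8 = 64/995.
Target odds = 0.85/0.15 = 17/3.
Need 2ⁿ ≥ 17/3 ÷ (64/995) = 16915/192.
2⁶ = 64 falls short of 16915/192 but 2⁷ = 128 reaches it, so n = 7.

7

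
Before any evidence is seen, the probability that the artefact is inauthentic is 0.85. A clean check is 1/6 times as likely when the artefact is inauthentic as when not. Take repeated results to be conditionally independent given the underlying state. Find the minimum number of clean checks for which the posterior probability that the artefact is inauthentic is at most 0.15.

Prior odds = 0.85/0.15 = 17/3.
Likelihood ratio per clean check = 1/6.
Target odds: 0.15 ÷ 0.85 = 3/17.
Require (1/6)ⁿ ≤ 3/17 ÷ (17/3) = 9/289.
(1/6)¹ = 1/6 is still above 9/289 but (1/6)² = 1/36 is at or below it, so n = 2.

2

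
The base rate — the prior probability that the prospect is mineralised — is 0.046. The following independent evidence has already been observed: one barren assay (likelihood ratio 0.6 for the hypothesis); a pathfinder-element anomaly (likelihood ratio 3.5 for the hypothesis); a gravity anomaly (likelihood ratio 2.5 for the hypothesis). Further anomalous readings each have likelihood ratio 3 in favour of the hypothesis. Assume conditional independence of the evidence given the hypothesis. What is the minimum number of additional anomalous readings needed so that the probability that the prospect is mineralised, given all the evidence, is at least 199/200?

7

Prior odds = 0.046/0.954 = 23/477.
Combined Bayes factor of the evidence already in hand = 0.6 × 3.5 × 2.5 = 5.25.
Odds after that evidence = (23/477) × 5.25 = 161/636.
Target odds = 0.995/0.005 = 199.
Need 3ⁿ ≥ 199 ÷ (161/636) = 126564/161.
3⁶ = 729 falls short of 126564/161 but 3⁷ = 2187 reaches it, so n = 7.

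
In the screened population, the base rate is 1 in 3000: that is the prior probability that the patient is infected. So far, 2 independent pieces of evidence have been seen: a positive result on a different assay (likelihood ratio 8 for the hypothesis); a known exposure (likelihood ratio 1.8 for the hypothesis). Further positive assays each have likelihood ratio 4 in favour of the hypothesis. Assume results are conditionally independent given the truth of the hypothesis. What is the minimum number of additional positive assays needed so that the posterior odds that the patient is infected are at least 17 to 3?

Prior odds = (1/3000)/(2999/3000) = 1/2999.
Combined Bayes factor of the evidence already in hand = 8 × 1.8 = 14.4.
Odds after that evidence = (1/2999) × 14.4 = 72/14995.
Target odds = 17/3.
Need 4ⁿ ≥ 17/3 ÷ (72/14995) = 254915/216.
4⁵ = 1024 falls short of 254915/216 but 4⁶ = 4096 reaches it, so n = 6.

6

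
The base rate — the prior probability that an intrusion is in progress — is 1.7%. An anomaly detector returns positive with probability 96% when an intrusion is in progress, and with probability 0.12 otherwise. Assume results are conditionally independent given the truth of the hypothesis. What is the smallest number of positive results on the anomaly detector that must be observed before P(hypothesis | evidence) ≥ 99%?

Prior odds = 0.017/0.983 = 17/983.
Likelihood ratio of a positive result = 0.96/0.12 = 8.
Target odds: 0.99 ÷ 0.01 = 99.
Need (17/983) × 8ⁿ ≥ 99, i.e. 8ⁿ ≥ 97317/17.
8⁴ = 4096 falls short of 97317/17 but 8⁵ = 32768 reaches it, so n = 5.

5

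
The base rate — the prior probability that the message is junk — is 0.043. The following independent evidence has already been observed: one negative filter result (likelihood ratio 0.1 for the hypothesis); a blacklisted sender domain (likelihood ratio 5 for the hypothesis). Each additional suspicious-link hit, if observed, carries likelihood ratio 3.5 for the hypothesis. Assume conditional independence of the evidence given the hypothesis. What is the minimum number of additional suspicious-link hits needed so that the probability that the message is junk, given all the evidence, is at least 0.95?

Prior odds = 0.043/0.957 = 43/957.
Combined Bayes factor of the evidence already in hand = 0.1 × 5 = 0.5.
Odds after that evidence = (43/957) × 0.5 = 43/1914.
Target odds = 0.95/0.05 = 19.
Need 3.5ⁿ ≥ 19 ÷ (43/1914) = 36366/43.
3.5⁵ = 525.21875 falls short of 36366/43 but 3.5⁶ = 1838.265625 reaches it, so n = 6.

6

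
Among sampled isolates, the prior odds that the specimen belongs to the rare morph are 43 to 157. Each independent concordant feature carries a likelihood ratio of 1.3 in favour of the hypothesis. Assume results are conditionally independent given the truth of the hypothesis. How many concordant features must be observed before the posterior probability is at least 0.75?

Prior odds = 43/157.
Likelihood ratio per concordant feature = 1.3.
Target odds: 0.75 ÷ 0.25 = 3.
Need (43/157) × 1.3ⁿ ≥ 3, i.e. 1.3ⁿ ≥ 471/43.
1.3⁹ ≈10.6045 falls short of 471/43 but 1.3¹⁰ ≈13.7858 reaches it, so n = 10.

10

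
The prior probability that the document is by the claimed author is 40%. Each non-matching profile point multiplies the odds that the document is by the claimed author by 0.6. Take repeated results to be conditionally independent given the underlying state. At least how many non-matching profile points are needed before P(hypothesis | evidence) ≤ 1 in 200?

10

Prior odds: 0.4 ÷ 0.6 = 2/3.
Likelihood ratio per non-matching profile point = 0.6.
Target posterior odds = 0.005/0.995 = 1/199.
Need (2/3) × 0.6ⁿ ≤ 1/199, i.e. 0.6ⁿ ≤ 3/398.
0.6⁹ = 19683/1953125 is still above 3/398 but 0.6¹⁰ = 59049/9765625 is at or below it, so n = 10.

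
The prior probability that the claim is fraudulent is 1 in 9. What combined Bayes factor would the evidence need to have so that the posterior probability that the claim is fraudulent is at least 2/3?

16

Prior odds = (1/9)/(8/9) = 0.125.
Target odds = (2/3)/(1/3) = 2.
Required Bayes factor = 2 ÷ 0.125 = 16.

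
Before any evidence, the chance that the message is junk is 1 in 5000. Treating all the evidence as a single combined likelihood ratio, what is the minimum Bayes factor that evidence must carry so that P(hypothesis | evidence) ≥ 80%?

19996

Prior odds = 0.0002/0.9998 = 1/4999.
Target odds = 0.8/0.2 = 4.
Required Bayes factor = 4 ÷ (1/4999) = 19996.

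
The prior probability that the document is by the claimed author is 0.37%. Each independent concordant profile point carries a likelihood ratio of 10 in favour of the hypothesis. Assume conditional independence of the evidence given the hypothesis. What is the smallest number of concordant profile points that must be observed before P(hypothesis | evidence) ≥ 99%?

Prior odds: 0.0037 ÷ 0.9963 = 37/9963.
Likelihood ratio per concordant profile point = 10.
Target posterior odds = 0.99/0.01 = 99.
Require 10ⁿ ≥ 99 ÷ (37/9963) = 986337/37.
10⁴ = 10000 falls short of 986337/37 but 10⁵ = 100000 reaches it, so n = 5.

5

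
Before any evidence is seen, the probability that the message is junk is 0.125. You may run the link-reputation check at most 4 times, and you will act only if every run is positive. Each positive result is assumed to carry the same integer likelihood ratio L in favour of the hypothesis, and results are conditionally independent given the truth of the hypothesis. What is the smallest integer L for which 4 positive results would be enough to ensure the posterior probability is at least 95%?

4

Prior odds = 0.125/0.875 = 1/7.
Target odds = 0.95/0.05 = 19.
Need L⁴ ≥ 19 ÷ (1/7) = 133.
3⁴ = 81 < 133 ≤ 256 = 4⁴, so L = 4.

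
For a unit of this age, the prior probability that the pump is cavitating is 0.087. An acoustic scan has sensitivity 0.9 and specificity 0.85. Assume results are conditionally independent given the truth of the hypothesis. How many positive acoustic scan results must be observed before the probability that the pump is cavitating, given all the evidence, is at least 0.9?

Prior odds: 0.087 ÷ 0.913 = 87/913.
False-positive rate = 1 − 0.85 = 0.15; likelihood ratio of a positive = 0.9/0.15 = 6.
Target posterior odds = 0.9/0.1 = 9.
Require 6ⁿ ≥ 9 ÷ (87/913) = 2739/29.
6² = 36 falls short of 2739/29 but 6³ = 216 reaches it, so n = 3.

3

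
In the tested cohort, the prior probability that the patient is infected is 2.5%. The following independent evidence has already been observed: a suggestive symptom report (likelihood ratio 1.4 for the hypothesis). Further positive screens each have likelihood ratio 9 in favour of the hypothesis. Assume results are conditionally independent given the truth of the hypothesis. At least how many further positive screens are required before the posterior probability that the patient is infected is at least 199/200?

4

Prior odds = 0.025/0.975 = 1/39.
Bayes factor of the evidence already in hand = 1.4.
Odds after that evidence = (1/39) × 1.4 = 7/195.
Target odds = 0.995/0.005 = 199.
Need 9ⁿ ≥ 199 ÷ (7/195) = 38805/7.
9³ = 729 falls short of 38805/7 but 9⁴ = 6561 reaches it, so n = 4.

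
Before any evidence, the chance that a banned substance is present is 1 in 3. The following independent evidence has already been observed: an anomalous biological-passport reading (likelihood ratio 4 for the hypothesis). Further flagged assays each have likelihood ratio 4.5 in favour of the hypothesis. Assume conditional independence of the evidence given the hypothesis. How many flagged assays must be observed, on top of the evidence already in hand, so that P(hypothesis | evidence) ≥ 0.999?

Prior odds = (1/3)/(2/3) = 0.5.
Bayes factor of the evidence already in hand = 4.
Odds after that evidence = 0.5 × 4 = 2.
Target odds = 0.999/0.001 = 999.
Need 4.5ⁿ ≥ 999 ÷ 2 = 499.5.
4.5⁴ = 410.0625 falls short of 499.5 but 4.5⁵ = 1845.28125 reaches it, so n = 5.

5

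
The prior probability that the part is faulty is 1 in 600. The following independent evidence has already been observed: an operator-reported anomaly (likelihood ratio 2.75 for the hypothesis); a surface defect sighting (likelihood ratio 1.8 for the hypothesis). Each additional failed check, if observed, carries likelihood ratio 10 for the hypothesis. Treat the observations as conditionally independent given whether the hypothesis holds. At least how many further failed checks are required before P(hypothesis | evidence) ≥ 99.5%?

5

Prior odds = (1/600)/(599/600) = 1/599.
Combined Bayes factor of the evidence already in hand = 2.75 × 1.8 = 4.95.
Odds after that evidence = (1/599) × 4.95 = 99/11980.
Target odds = 0.995/0.005 = 199.
Need 10ⁿ ≥ 199 ÷ (99/11980) = 2384020/99.
10⁴ = 10000 falls short of 2384020/99 but 10⁵ = 100000 reaches it, so n = 5.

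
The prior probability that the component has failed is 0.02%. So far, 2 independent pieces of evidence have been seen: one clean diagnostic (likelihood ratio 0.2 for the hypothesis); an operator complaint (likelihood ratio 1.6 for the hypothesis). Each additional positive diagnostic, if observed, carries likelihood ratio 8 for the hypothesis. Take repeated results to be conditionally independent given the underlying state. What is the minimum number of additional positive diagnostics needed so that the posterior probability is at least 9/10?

6

Prior odds = 0.0002/0.9998 = 1/4999.
Combined Bayes factor of the evidence already in hand = 0.2 × 1.6 = 0.32.
Odds after that evidence = (1/4999) × 0.32 = 8/124975.
Target odds = 0.9/0.1 = 9.
Need 8ⁿ ≥ 9 ÷ (8/124975) = 140596.875.
8⁵ = 32768 falls short of 140596.875 but 8⁶ = 262144 reaches it, so n = 6.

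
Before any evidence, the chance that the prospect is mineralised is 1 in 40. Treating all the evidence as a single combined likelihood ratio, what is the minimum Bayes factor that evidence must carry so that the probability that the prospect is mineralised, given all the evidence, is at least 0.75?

Prior odds = 0.025/0.975 = 1/39.
Target odds = 0.75/0.25 = 3.
Required Bayes factor = 3 ÷ (1/39) = 117.

117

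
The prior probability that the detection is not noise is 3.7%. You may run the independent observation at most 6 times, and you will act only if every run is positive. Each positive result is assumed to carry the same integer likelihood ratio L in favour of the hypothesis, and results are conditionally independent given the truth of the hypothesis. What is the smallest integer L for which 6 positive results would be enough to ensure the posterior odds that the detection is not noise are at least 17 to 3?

3

Prior odds = 0.037/0.963 = 37/963.
Target odds = 17/3.
Need L⁶ ≥ 17/3 ÷ (37/963) = 5457/37.
2⁶ = 64 < 5457/37 ≤ 729 = 3⁶, so L = 3.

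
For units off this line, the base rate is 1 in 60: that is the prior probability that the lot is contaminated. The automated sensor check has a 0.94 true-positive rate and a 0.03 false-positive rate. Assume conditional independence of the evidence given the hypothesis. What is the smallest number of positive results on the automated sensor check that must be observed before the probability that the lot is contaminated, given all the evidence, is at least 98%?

3

Prior odds = (1/60)/(59/60) = 1/59.
Likelihood ratio of a positive result = 0.94/0.03 = 94/3.
Target posterior odds = 0.98/0.02 = 49.
Require (94/3)ⁿ ≥ 49 ÷ (1/59) = 2891.
(94/3)² = 8836/9 falls short of 2891 but (94/3)³ = 830584/27 reaches it, so n = 3.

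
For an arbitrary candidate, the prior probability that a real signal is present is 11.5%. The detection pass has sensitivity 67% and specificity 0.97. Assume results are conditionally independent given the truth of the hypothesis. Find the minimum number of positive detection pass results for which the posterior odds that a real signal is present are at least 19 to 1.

2

Prior odds = 0.115/0.885 = 23/177.
False-positive rate = 1 − 0.97 = 0.03; likelihood ratio of a positive = 0.67/0.03 = 67/3.
Target odds = 19.
Need (23/177) × (67/3)ⁿ ≥ 19, i.e. (67/3)ⁿ ≥ 3363/23.
(67/3)¹ = 67/3 falls short of 3363/23 but (67/3)² = 4489/9 reaches it, so n = 2.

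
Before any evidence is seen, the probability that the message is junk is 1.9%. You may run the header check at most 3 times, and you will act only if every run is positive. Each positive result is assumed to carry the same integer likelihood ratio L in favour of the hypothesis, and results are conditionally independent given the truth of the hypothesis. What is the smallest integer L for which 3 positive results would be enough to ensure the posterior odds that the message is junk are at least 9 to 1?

8

Prior odds = 0.019/0.981 = 19/981.
Target odds = 9.
Need L³ ≥ 9 ÷ (19/981) = 8829/19.
7³ = 343 < 8829/19 ≤ 512 = 8³, so L = 8.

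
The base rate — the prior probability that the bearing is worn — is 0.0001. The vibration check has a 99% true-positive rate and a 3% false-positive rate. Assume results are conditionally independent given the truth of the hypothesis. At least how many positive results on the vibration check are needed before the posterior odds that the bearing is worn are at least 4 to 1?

4

Prior odds = 0.0001/0.9999 = 1/9999.
Likelihood ratio of a positive result = 0.99/0.03 = 33.
Target odds = 4.
Need (1/9999) × 33ⁿ ≥ 4, i.e. 33ⁿ ≥ 39996.
33³ = 35937 falls short of 39996 but 33⁴ = 1185921 reaches it, so n = 4.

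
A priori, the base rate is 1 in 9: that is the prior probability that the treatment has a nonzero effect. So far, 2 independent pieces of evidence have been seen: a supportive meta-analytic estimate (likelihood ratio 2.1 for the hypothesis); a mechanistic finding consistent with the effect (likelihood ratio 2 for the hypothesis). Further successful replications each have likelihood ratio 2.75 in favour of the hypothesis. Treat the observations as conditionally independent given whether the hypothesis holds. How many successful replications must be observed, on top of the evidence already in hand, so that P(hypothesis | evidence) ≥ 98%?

5

Prior odds = (1/9)/(8/9) = 0.125.
Combined Bayes factor of the evidence already in hand = 2.1 × 2 = 4.2.
Odds after that evidence = 0.125 × 4.2 = 0.525.
Target odds = 0.98/0.02 = 49.
Need 2.75ⁿ ≥ 49 ÷ 0.525 = 280/3.
2.75⁴ = 57.19140625 falls short of 280/3 but 2.75⁵ = 161051/1024 reaches it, so n = 5.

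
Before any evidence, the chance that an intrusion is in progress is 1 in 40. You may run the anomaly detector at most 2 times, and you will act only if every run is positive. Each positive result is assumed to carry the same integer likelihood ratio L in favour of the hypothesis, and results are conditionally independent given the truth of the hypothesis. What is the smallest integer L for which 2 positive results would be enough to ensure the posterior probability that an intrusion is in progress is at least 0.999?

Prior odds = 0.025/0.975 = 1/39.
Target odds = 0.999/0.001 = 999.
Need L² ≥ 999 ÷ (1/39) = 38961.
197² = 38809 < 38961 ≤ 39204 = 198², so L = 198.

198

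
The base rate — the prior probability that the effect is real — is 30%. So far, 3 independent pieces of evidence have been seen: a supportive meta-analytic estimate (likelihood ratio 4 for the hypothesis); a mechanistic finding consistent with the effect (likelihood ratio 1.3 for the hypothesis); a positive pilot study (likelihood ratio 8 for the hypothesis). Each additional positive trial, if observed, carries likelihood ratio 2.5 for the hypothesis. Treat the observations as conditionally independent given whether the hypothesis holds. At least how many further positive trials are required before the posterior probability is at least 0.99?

2

Prior odds = 0.3/0.7 = 3/7.
Combined Bayes factor of the evidence already in hand = 4 × 1.3 × 8 = 41.6.
Odds after that evidence = (3/7) × 41.6 = 624/35.
Target odds = 0.99/0.01 = 99.
Need 2.5ⁿ ≥ 99 ÷ (624/35) = 1155/208.
2.5¹ = 2.5 falls short of 1155/208 but 2.5² = 6.25 reaches it, so n = 2.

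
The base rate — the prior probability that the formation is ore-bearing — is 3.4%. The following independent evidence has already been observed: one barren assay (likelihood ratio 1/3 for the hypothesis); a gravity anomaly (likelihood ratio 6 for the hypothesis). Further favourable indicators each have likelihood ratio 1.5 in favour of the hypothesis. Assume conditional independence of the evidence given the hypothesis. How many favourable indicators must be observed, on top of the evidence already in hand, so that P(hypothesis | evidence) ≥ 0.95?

14

Prior odds = 0.034/0.966 = 17/483.
Combined Bayes factor of the evidence already in hand = (1/3) × 6 = 2.
Odds after that evidence = (17/483) × 2 = 34/483.
Target odds = 0.95/0.05 = 19.
Need 1.5ⁿ ≥ 19 ÷ (34/483) = 9177/34.
1.5¹³ = 1594323/8192 falls short of 9177/34 but 1.5¹⁴ = 4782969/16384 reaches it, so n = 14.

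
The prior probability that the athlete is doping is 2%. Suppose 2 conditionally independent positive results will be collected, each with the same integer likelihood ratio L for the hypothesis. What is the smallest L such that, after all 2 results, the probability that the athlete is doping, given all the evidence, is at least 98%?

Prior odds = 0.02/0.98 = 1/49.
Target odds = 0.98/0.02 = 49.
Need L² ≥ 49 ÷ (1/49) = 2401.
48² = 2304 < 2401 ≤ 2401 = 49², so L = 49.

49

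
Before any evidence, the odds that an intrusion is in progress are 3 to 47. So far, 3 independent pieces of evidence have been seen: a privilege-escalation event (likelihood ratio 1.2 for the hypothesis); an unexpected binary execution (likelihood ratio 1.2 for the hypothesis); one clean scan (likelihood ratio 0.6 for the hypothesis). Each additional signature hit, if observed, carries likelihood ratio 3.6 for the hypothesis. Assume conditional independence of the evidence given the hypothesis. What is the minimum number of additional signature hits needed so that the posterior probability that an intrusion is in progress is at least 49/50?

Prior odds = 3/47.
Combined Bayes factor of the evidence already in hand = 1.2 × 1.2 × 0.6 = 0.864.
Odds after that evidence = (3/47) × 0.864 = 324/5875.
Target odds = 0.98/0.02 = 49.
Need 3.6ⁿ ≥ 49 ÷ (324/5875) = 287875/324.
3.6⁵ = 604.66176 falls short of 287875/324 but 3.6⁶ = 34012224/15625 reaches it, so n = 6.

6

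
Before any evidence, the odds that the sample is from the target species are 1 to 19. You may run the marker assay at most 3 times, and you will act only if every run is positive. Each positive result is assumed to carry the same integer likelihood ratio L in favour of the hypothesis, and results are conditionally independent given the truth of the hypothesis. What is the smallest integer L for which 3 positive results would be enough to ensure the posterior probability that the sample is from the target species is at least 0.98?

10

Prior odds = 1/19.
Target odds = 0.98/0.02 = 49.
Need L³ ≥ 49 ÷ (1/19) = 931.
9³ = 729 < 931 ≤ 1000 = 10³, so L = 10.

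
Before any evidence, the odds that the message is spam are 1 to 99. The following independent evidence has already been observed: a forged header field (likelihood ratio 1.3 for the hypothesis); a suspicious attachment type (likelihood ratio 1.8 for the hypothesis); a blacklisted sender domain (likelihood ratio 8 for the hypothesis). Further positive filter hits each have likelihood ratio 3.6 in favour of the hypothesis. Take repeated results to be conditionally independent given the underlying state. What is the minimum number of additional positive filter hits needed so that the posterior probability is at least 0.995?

6

Prior odds = 1/99.
Combined Bayes factor of the evidence already in hand = 1.3 × 1.8 × 8 = 18.72.
Odds after that evidence = (1/99) × 18.72 = 52/275.
Target odds = 0.995/0.005 = 199.
Need 3.6ⁿ ≥ 199 ÷ (52/275) = 54725/52.
3.6⁵ = 604.66176 falls short of 54725/52 but 3.6⁶ = 34012224/15625 reaches it, so n = 6.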